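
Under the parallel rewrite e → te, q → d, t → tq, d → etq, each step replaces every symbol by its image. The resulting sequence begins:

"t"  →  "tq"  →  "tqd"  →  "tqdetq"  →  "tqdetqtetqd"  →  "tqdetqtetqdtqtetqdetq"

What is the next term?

Replace each of the 21 characters of tqdetqtetqdtqtetqdetq in place — tq d etq te tq d tq te tq d etq tq d tq te tq d etq te tq d — and concatenate.

tqdetqtetqdtqtetqdetqtqdtqtetqdetqtetqd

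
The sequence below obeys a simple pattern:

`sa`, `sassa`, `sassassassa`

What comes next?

sassassassassassassassa

s(k+1) = s(k)·s·s(k) — each term doubles the last with 's' between the halves.
One more doubling of sassassassa gives the answer.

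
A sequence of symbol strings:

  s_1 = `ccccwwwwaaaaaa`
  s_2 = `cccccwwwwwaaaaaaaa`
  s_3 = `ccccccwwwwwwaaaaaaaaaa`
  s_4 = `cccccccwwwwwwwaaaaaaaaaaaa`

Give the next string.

ccccccccwwwwwwwwaaaaaaaaaaaaaa

Reading off run lengths: c runs 4, 5, 6, 7; w runs 4, 5, 6, 7; a runs 6, 8, 10, 12 — each is linear in n, where the shown terms are n = 3, 4, 5, 6.
For the next term, n = 7, so the run lengths are 8, 8, 14.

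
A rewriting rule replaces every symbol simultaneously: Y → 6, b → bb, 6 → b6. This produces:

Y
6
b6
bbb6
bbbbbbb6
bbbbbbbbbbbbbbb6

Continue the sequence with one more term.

Replace each of the 16 characters of bbbbbbbbbbbbbbb6 in place — bb bb bb bb bb bb bb bb bb bb bb bb bb bb bb b6 — and concatenate.

bbbbbbbbbbbbbbbbbbbbbbbbbbbbbbb6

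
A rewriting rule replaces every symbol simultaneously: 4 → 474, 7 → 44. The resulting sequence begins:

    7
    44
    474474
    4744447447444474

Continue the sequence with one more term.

47444474474474474444744744447447447447444474

Replace each of the 16 characters of 4744447447444474 in place — 474 44 474 474 474 474 44 474 474 44 474 474 474 474 44 474 — and concatenate.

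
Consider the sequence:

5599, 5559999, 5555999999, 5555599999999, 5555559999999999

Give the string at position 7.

Each string has the form 5^{n+1} 9^{2n} (n = 1, 2, …).
Setting n = 7 gives 8, 14 characters in each block.

5555555599999999999999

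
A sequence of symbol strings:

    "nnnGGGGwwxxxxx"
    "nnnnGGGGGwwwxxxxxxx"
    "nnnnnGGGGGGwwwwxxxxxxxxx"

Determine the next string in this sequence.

Each string has the form n^{n} G^{n+1} w^{n-1} x^{2n-1}, where the shown terms are n = 3, 4, 5.
For the next term, n = 6, so the run lengths are 6, 7, 5, 11.

nnnnnnGGGGGGGwwwwwxxxxxxxxxxx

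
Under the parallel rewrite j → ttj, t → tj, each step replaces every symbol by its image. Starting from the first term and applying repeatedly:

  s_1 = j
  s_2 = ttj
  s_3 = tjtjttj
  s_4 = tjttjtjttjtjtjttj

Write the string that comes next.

tjttjtjtjttjtjttjtjtjttjtjttjtjttjtjtjttj

Replace each of the 17 characters of tjttjtjttjtjtjttj in place — tj ttj tj tj ttj tj ttj tj tj ttj tj ttj tj ttj tj tj ttj — and concatenate.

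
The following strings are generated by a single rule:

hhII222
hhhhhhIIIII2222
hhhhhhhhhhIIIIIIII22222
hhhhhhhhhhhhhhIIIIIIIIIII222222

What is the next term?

Term n consists of 4n-2 h's, followed by 3n-1 I's, followed by n+2 2's (n = 1, 2, …).
For the next term, n = 5, so the run lengths are 18, 14, 7.

hhhhhhhhhhhhhhhhhhIIIIIIIIIIIIII2222222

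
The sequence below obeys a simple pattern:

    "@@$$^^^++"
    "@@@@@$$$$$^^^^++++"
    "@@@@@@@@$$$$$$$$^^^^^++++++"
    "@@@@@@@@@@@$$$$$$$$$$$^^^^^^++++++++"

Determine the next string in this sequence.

Each string has the form @^{3n-1} $^{3n-1} ^^{n+2} +^{2n} (n = 1, 2, …).
Setting n = 5 gives 14, 14, 7, 10 characters in each block.

@@@@@@@@@@@@@@$$$$$$$$$$$$$$^^^^^^^++++++++++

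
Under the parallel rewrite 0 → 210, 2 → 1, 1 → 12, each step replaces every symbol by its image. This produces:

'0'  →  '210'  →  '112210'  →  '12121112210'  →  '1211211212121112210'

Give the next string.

12112121121211211211212121112210

φ(1211211212121112210) expands symbol-by-symbol to 12 1 12 12 1 12 12 1 12 1 12 1 12 12 12 1 1 12 210; joining the 19 pieces gives the next term.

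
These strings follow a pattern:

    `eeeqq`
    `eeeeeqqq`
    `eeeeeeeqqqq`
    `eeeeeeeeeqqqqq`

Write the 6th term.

Each string has the form e^{2n+1} q^{n+1} (n = 1, 2, …).
For term 6, n = 6, so the run lengths are 13, 7.

eeeeeeeeeeeeeqqqqqqq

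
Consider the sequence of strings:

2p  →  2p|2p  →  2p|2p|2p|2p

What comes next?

Every step duplicates the string with '|' between the halves.
One more doubling of 2p|2p|2p|2p gives the answer.

2p|2p|2p|2p|2p|2p|2p|2p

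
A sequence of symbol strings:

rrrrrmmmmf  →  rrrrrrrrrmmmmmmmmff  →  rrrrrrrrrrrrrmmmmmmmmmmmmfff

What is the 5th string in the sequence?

The n-th term is 4n+1 r's then 4n m's then n f's (n = 1, 2, …).
Setting n = 5 gives 21, 20, 5 characters in each block.

rrrrrrrrrrrrrrrrrrrrrmmmmmmmmmmmmmmmmmmmmfffff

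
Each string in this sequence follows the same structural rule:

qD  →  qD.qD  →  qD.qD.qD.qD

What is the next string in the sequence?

qD.qD.qD.qD.qD.qD.qD.qD

s(k+1) = s(k)·.·s(k) — each term doubles the last with '.' between the halves.
So the next term is two copies of qD.qD.qD.qD with '.' between the halves.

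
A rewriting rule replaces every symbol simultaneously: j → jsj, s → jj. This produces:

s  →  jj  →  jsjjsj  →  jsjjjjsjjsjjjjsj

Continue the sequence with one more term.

jsjjjjsjjsjjsjjsjjjjsjjsjjjjsjjsjjsjjsjjjjsj

φ(jsjjjjsjjsjjjjsj) expands symbol-by-symbol to jsj jj jsj jsj jsj jsj jj jsj jsj jj jsj jsj jsj jsj jj jsj; joining the 16 pieces gives the next term.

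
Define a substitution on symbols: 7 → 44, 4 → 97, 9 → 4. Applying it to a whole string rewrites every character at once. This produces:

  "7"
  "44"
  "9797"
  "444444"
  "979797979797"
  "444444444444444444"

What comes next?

979797979797979797979797979797979797

φ(444444444444444444) expands symbol-by-symbol to 97 97 97 97 97 97 97 97 97 97 97 97 97 97 97 97 97 97; joining the 18 pieces gives the next term.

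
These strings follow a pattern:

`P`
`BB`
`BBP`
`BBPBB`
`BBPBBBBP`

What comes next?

BBPBBBBPBBPBB

From term 3 onward, concatenate the last term with the second-to-last: BB·P = BBP, BBP·BB = BBPBB, …
The next term joins BBPBBBBP and BBPBB.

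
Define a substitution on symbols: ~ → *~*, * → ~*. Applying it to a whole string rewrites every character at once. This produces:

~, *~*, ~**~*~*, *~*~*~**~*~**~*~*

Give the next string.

~**~*~**~*~**~*~*~**~*~**~*~*~**~*~**~*~*

Applying the rule to each of the 17 symbols of *~*~*~**~*~**~*~* gives the pieces ~* *~* ~* *~* ~* *~* ~* ~* *~* ~* *~* ~* ~* *~* ~* *~* ~*, which concatenate to the answer.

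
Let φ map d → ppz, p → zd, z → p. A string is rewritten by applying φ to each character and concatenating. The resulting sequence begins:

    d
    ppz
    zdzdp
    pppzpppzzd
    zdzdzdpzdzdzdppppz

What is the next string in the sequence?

pppzpppzpppzzdpppzpppzpppzzdzdzdzdp

φ(zdzdzdpzdzdzdppppz) expands symbol-by-symbol to p ppz p ppz p ppz zd p ppz p ppz p ppz zd zd zd zd p; joining the 18 pieces gives the next term.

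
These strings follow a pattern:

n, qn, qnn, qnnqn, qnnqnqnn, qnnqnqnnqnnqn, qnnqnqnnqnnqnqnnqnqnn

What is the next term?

qnnqnqnnqnnqnqnnqnqnnqnnqnqnnqnnqn

This is a Fibonacci-style word recurrence s(k) = s(k−1)·s(k−2): e.g. qn·n = qnn.
The next term joins qnnqnqnnqnnqnqnnqnqnn and qnnqnqnnqnnqn.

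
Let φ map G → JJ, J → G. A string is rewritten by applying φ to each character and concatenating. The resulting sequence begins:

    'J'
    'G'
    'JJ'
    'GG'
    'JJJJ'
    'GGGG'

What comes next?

JJJJJJJJ

Apply φ to GGGG symbol by symbol: G→JJ, G→JJ, G→JJ, G→JJ; joined: JJ JJ JJ JJ.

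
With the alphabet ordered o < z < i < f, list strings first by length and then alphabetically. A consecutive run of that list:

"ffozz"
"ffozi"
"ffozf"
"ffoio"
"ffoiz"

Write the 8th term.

Advancing 3 positions from ffoiz through ffoiz → ffoii → ffoif reaches term 8.

ffofo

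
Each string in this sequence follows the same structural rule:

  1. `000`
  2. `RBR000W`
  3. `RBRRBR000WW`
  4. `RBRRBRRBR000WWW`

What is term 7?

Every step adds RBR to the front and W to the end of the previous string.
From RBRRBRRBR000WWW, 3 further steps: RBRRBRRBR000WWW → RBRRBRRBRRBR000WWWW → RBRRBRRBRRBRRBR000WWWWW → (answer).

RBRRBRRBRRBRRBRRBR000WWWWWW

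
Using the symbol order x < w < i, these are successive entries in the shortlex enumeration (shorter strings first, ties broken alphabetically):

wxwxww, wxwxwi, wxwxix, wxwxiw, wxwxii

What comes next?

The successor of wxwxii increments the rightmost position that isn't already i and resets every position after it to x.

wxwwxx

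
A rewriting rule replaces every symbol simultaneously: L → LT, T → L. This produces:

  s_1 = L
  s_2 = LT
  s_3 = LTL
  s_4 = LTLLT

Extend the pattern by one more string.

Rewriting each symbol of LTLLT: L→LT, T→L, L→LT, L→LT, T→L, which concatenates to LT L LT LT L.

LTLLTLTL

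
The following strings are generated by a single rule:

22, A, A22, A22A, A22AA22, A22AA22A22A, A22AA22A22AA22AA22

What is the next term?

Each term (from the third on) is the previous term followed by the one before it: term 3 = A·22 = A22.
So term 8 is A22AA22A22AA22AA22·A22AA22A22A.

A22AA22A22AA22AA22A22AA22A22A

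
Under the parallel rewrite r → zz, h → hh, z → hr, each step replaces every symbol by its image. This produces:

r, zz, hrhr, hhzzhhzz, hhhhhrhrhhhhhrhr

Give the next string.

hhhhhhhhhhzzhhzzhhhhhhhhhhzzhhzz

φ(hhhhhrhrhhhhhrhr) expands symbol-by-symbol to hh hh hh hh hh zz hh zz hh hh hh hh hh zz hh zz; joining the 16 pieces gives the next term.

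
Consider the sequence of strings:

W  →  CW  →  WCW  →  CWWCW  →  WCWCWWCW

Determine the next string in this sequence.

From term 3 onward, concatenate the second-to-last term with the last: W·CW = WCW, CW·WCW = CWWCW, …
The next term joins CWWCW and WCWCWWCW.

CWWCWWCWCWWCW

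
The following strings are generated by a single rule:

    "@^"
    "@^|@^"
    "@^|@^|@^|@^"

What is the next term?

@^|@^|@^|@^|@^|@^|@^|@^

Each string is two copies of the previous one joined by '|'.
So the next term is two copies of @^|@^|@^|@^ with '|' between the halves.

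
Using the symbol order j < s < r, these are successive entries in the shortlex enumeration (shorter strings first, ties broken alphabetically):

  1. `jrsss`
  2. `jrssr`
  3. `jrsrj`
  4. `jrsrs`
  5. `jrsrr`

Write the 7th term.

Continuing the enumeration 2 steps past jrsrr: jrsrr → jrrjj → (answer).

jrrjs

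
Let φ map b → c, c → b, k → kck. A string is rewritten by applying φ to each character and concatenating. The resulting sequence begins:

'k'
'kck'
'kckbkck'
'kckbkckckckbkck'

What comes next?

Rewriting the 15 symbols of kckbkckckckbkck one by one yields kck b kck c kck b kck b kck b kck c kck b kck; concatenated:

kckbkckckckbkckbkckbkckckckbkck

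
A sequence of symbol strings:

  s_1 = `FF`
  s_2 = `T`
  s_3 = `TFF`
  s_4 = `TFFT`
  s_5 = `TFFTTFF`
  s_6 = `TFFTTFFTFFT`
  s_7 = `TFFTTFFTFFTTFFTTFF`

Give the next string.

This is a Fibonacci-style word recurrence s(k) = s(k−1)·s(k−2): e.g. T·FF = TFF.
Continuing: TFFTTFFTFFTTFFTTFF · TFFTTFFTFFT gives term 8.

TFFTTFFTFFTTFFTTFFTFFTTFFTFFT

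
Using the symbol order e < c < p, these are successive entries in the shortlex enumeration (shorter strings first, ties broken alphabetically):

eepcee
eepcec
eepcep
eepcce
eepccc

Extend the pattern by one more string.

eepccp

Treat eepccc as a base-3 numeral over the given alphabet and add one, carrying through any trailing p's.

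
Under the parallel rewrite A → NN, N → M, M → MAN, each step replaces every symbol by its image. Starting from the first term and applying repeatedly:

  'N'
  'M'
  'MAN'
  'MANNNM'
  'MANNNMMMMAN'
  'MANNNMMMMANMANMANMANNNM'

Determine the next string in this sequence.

MANNNMMMMANMANMANMANNNMMANNNMMANNNMMANNNMMMMAN

φ(MANNNMMMMANMANMANMANNNM) expands symbol-by-symbol to MAN NN M M M MAN MAN MAN MAN NN M MAN NN M MAN NN M MAN NN M M M MAN; joining the 23 pieces gives the next term.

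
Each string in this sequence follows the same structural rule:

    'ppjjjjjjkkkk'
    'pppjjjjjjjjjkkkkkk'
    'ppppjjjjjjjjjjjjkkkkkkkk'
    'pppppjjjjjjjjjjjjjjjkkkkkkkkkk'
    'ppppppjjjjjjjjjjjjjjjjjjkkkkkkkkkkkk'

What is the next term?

pppppppjjjjjjjjjjjjjjjjjjjjjkkkkkkkkkkkkkk

Reading off run lengths: p runs 2, 3, 4, 5, 6; j runs 6, 9, 12, 15, 18; k runs 4, 6, 8, 10, 12 — each is linear in n, where the shown terms are n = 2, 3, 4, 5, 6.
Setting n = 7 gives 7, 21, 14 characters in each block.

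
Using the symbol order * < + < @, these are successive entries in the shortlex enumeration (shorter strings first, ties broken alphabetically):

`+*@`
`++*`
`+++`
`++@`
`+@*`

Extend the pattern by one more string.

+@+

The successor of +@* increments the rightmost position that isn't already @ and resets every position after it to *.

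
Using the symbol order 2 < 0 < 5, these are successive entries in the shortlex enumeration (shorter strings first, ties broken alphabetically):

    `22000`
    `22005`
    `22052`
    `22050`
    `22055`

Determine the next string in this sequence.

Treat 22055 as a base-3 numeral over the given alphabet and add one, carrying through any trailing 5's.

22522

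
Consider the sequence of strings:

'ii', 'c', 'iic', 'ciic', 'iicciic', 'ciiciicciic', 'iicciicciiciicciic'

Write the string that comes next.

From term 3 onward, concatenate the second-to-last term with the last: ii·c = iic, c·iic = ciic, …
So term 8 is ciiciicciic·iicciicciiciicciic.

ciiciicciiciicciicciiciicciic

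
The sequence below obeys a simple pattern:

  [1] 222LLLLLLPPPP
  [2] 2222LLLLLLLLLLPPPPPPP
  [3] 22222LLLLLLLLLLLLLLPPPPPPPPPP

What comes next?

222222LLLLLLLLLLLLLLLLLLPPPPPPPPPPPPP

Reading off run lengths: 2 runs 3, 4, 5; L runs 6, 10, 14; P runs 4, 7, 10 — each is linear in n (n = 1, 2, …).
At n = 4 the blocks have lengths 6, 18, 13.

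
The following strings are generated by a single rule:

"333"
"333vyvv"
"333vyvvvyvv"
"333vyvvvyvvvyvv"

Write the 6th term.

333vyvvvyvvvyvvvyvvvyvv

The strings grow by a fixed suffix vyvv each time.
From 333vyvvvyvvvyvv, 2 further steps: 333vyvvvyvvvyvv → 333vyvvvyvvvyvvvyvv → (answer).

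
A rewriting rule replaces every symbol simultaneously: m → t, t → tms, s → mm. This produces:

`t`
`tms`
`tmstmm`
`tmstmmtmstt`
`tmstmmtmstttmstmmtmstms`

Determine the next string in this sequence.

tmstmmtmstttmstmmtmstmstmstmmtmstttmstmmtmstmm

Applying the rule to each of the 23 symbols of tmstmmtmstttmstmmtmstms gives the pieces tms t mm tms t t tms t mm tms tms tms t mm tms t t tms t mm tms t mm, which concatenate to the answer.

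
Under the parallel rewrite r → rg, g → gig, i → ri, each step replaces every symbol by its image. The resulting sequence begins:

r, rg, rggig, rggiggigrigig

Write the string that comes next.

Replace each of the 13 characters of rggiggigrigig in place — rg gig gig ri gig gig ri gig rg ri gig ri gig — and concatenate.

rggiggigrigiggigrigigrgrigigrigig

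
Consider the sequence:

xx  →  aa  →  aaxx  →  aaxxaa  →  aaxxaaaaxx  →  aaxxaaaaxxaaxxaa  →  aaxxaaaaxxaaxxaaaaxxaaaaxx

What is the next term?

aaxxaaaaxxaaxxaaaaxxaaaaxxaaxxaaaaxxaaxxaa

Each term (from the third on) is the previous term followed by the one before it: term 3 = aa·xx = aaxx.
So term 8 is aaxxaaaaxxaaxxaaaaxxaaaaxx·aaxxaaaaxxaaxxaa.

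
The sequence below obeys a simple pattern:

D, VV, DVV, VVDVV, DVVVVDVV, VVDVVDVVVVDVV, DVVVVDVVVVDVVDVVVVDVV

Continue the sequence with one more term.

VVDVVDVVVVDVVDVVVVDVVVVDVVDVVVVDVV

Each term (from the third on) is the two preceding terms concatenated in order: term 3 = D·VV = DVV.
So term 8 is VVDVVDVVVVDVV·DVVVVDVVVVDVVDVVVVDVV.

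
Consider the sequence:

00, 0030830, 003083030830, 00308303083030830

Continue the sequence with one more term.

The strings grow by a fixed suffix 30830 each time.
Applying this once more to 00308303083030830:

0030830308303083030830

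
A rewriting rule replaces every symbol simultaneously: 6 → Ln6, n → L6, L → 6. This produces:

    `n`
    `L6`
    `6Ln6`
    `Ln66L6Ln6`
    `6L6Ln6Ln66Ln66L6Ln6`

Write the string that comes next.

Ln66Ln66L6Ln66L6Ln6Ln66L6Ln6Ln66Ln66L6Ln6

Replace each of the 19 characters of 6L6Ln6Ln66Ln66L6Ln6 in place — Ln6 6 Ln6 6 L6 Ln6 6 L6 Ln6 Ln6 6 L6 Ln6 Ln6 6 Ln6 6 L6 Ln6 — and concatenate.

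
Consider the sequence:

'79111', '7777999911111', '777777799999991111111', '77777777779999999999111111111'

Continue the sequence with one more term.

Each string has the form 7^{3n-2} 9^{3n-2} 1^{2n+1} (n = 1, 2, …).
At n = 5 the blocks have lengths 13, 13, 11.

7777777777777999999999999911111111111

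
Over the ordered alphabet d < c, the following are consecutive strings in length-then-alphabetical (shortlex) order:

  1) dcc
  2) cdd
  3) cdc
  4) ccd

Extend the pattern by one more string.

ccc

Find the rightmost character of ccd below c, bump it to the next letter, and reset everything to its right to d.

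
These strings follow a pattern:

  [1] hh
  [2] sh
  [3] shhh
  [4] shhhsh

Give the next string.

shhhshshhh

This is a Fibonacci-style word recurrence s(k) = s(k−1)·s(k−2): e.g. sh·hh = shhh.
The next term joins shhhsh and shhh.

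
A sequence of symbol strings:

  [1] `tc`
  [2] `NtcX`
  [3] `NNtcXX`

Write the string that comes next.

Each term wraps the previous one in N on the left and X on the right.
Applying this once more to NNtcXX:

NNNtcXXX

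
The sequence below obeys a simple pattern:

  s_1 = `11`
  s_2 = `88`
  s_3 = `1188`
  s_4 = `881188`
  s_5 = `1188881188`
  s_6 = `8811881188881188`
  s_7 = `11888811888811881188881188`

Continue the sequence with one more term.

Each term (from the third on) is the two preceding terms concatenated in order: term 3 = 11·88 = 1188.
Continuing: 8811881188881188 · 11888811888811881188881188 gives term 8.

881188118888118811888811888811881188881188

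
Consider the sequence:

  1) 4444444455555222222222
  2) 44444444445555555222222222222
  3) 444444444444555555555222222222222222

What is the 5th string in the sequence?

44444444444444445555555555555222222222222222222222

Term n consists of 2n+2 4's, followed by 2n-1 5's, followed by 3n 2's, where the shown terms are n = 3, 4, 5.
For term 5, n = 7, so the run lengths are 16, 13, 21.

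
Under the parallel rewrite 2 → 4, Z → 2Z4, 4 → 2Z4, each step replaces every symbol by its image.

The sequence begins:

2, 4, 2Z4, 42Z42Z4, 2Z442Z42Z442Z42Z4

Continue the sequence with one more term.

42Z42Z42Z442Z42Z442Z42Z42Z442Z42Z442Z42Z4

Applying the rule to each of the 17 symbols of 2Z442Z42Z442Z42Z4 gives the pieces 4 2Z4 2Z4 2Z4 4 2Z4 2Z4 4 2Z4 2Z4 2Z4 4 2Z4 2Z4 4 2Z4 2Z4, which concatenate to the answer.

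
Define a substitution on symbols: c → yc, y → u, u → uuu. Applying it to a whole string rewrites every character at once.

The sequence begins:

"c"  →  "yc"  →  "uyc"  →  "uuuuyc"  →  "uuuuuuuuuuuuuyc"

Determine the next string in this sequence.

uuuuuuuuuuuuuuuuuuuuuuuuuuuuuuuuuuuuuuuuyc

Replace each of the 15 characters of uuuuuuuuuuuuuyc in place — uuu uuu uuu uuu uuu uuu uuu uuu uuu uuu uuu uuu uuu u yc — and concatenate.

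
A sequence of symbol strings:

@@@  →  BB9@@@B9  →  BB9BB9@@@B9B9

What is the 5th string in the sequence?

Each term wraps the previous one in BB9 on the left and B9 on the right.
From BB9BB9@@@B9B9, 2 further steps: BB9BB9@@@B9B9 → BB9BB9BB9@@@B9B9B9 → (answer).

BB9BB9BB9BB9@@@B9B9B9B9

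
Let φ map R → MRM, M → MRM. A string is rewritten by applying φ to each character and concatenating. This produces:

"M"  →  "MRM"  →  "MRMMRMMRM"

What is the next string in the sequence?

Rewriting each symbol of MRMMRMMRM: M→MRM, R→MRM, M→MRM, M→MRM, R→MRM, M→MRM, M→MRM, R→MRM, M→MRM, which concatenates to MRM MRM MRM MRM MRM MRM MRM MRM MRM.

MRMMRMMRMMRMMRMMRMMRMMRMMRM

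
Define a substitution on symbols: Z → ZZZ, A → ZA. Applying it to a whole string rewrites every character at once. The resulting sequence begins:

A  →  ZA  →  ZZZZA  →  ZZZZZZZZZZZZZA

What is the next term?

Replace each of the 14 characters of ZZZZZZZZZZZZZA in place — ZZZ ZZZ ZZZ ZZZ ZZZ ZZZ ZZZ ZZZ ZZZ ZZZ ZZZ ZZZ ZZZ ZA — and concatenate.

ZZZZZZZZZZZZZZZZZZZZZZZZZZZZZZZZZZZZZZZZA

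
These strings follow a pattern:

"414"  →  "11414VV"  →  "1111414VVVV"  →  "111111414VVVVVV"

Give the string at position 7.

s(k+1) = 11·s(k)·VV, so each term gains 11 as a prefix and VV as a suffix.
From 111111414VVVVVV, 3 further steps: 111111414VVVVVV → 11111111414VVVVVVVV → 1111111111414VVVVVVVVVV → (answer).

111111111111414VVVVVVVVVVVV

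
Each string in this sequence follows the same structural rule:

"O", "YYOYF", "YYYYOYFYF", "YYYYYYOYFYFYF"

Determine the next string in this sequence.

Every step adds YY to the front and YF to the end of the previous string.
So the next term is YY·YYYYYYOYFYFYF·YF.

YYYYYYYYOYFYFYFYF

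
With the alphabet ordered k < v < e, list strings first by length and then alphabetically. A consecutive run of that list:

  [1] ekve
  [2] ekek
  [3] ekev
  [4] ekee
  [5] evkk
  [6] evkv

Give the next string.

evke

Find the rightmost character of evkv below e, bump it to the next letter, and reset everything to its right to k.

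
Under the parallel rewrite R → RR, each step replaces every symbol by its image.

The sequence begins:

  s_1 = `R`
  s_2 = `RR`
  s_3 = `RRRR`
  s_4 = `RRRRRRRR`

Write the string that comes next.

Apply φ to RRRRRRRR symbol by symbol: R→RR, R→RR, R→RR, R→RR, R→RR, R→RR, R→RR, R→RR; joined: RR RR RR RR RR RR RR RR.

RRRRRRRRRRRRRRRR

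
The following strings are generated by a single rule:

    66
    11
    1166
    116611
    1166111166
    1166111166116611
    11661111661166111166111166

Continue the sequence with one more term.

Each term (from the third on) is the previous term followed by the one before it: term 3 = 11·66 = 1166.
The next term joins 11661111661166111166111166 and 1166111166116611.

116611116611661111661111661166111166116611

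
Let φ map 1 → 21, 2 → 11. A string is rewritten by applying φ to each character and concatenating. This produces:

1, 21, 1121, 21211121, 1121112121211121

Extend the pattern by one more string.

Applying the rule to each of the 16 symbols of 1121112121211121 gives the pieces 21 21 11 21 21 21 11 21 11 21 11 21 21 21 11 21, which concatenate to the answer.

21211121212111211121112121211121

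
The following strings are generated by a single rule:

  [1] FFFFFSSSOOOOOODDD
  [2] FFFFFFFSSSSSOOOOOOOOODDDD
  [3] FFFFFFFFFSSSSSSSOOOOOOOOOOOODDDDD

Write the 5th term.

FFFFFFFFFFFFFSSSSSSSSSSSOOOOOOOOOOOOOOOOOODDDDDDD

Each string has the form F^{2n+1} S^{2n-1} O^{3n} D^{n+1}, where the shown terms are n = 2, 3, 4.
Setting n = 6 gives 13, 11, 18, 7 characters in each block.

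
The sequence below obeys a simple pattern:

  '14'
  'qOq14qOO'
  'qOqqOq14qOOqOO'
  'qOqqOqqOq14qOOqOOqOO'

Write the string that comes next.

Each term wraps the previous one in qOq on the left and qOO on the right.
So the next term is qOq·qOqqOqqOq14qOOqOOqOO·qOO.

qOqqOqqOqqOq14qOOqOOqOOqOO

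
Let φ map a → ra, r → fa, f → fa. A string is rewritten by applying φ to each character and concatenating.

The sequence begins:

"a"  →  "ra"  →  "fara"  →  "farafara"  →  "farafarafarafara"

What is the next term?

Rewriting the 16 symbols of farafarafarafara one by one yields fa ra fa ra fa ra fa ra fa ra fa ra fa ra fa ra; concatenated:

farafarafarafarafarafarafarafara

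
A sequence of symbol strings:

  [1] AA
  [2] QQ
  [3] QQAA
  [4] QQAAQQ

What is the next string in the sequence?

Each term (from the third on) is the previous term followed by the one before it: term 3 = QQ·AA = QQAA.
The next term joins QQAAQQ and QQAA.

QQAAQQQQAA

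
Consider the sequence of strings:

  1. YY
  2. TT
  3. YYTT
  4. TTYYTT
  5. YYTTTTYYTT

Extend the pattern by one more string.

This is a Fibonacci-style word recurrence s(k) = s(k−2)·s(k−1): e.g. YY·TT = YYTT.
So term 6 is TTYYTT·YYTTTTYYTT.

TTYYTTYYTTTTYYTT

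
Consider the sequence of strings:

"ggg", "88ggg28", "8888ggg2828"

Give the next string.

s(k+1) = 88·s(k)·28, so each term gains 88 as a prefix and 28 as a suffix.
So the next term is 88·8888ggg2828·28.

888888ggg282828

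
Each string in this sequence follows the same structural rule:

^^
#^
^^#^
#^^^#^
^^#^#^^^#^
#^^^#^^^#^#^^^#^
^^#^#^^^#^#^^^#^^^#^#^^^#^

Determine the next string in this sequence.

From term 3 onward, concatenate the second-to-last term with the last: ^^·#^ = ^^#^, #^·^^#^ = #^^^#^, …
Continuing: #^^^#^^^#^#^^^#^ · ^^#^#^^^#^#^^^#^^^#^#^^^#^ gives term 8.

#^^^#^^^#^#^^^#^^^#^#^^^#^#^^^#^^^#^#^^^#^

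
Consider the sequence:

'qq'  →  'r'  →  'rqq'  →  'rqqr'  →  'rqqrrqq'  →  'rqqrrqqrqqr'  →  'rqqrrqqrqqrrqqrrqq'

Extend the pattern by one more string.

rqqrrqqrqqrrqqrrqqrqqrrqqrqqr

From term 3 onward, concatenate the last term with the second-to-last: r·qq = rqq, rqq·r = rqqr, …
The next term joins rqqrrqqrqqrrqqrrqq and rqqrrqqrqqr.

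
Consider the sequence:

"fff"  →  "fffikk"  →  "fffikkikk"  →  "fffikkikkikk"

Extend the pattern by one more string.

The strings grow by a fixed suffix ikk each time.
Applying this once more to fffikkikkikk:

fffikkikkikkikk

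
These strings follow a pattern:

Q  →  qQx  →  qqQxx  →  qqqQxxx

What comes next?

qqqqQxxxx

s(k+1) = q·s(k)·x, so each term gains q as a prefix and x as a suffix.
One more step from qqqQxxx gives the answer.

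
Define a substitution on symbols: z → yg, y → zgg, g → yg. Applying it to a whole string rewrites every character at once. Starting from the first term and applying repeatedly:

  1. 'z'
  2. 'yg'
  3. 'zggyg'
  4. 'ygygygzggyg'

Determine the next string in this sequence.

Apply φ to ygygygzggyg symbol by symbol: y→zgg, g→yg, y→zgg, g→yg, y→zgg, g→yg, z→yg, g→yg, g→yg, y→zgg, g→yg; joined: zgg yg zgg yg zgg yg yg yg yg zgg yg.

zggygzggygzggygygygygzggyg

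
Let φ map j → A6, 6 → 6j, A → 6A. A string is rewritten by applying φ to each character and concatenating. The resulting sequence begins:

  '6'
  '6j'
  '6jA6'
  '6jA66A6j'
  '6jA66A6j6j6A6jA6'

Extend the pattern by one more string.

6jA66A6j6j6A6jA66jA66j6A6jA66A6j

φ(6jA66A6j6j6A6jA6) expands symbol-by-symbol to 6j A6 6A 6j 6j 6A 6j A6 6j A6 6j 6A 6j A6 6A 6j; joining the 16 pieces gives the next term.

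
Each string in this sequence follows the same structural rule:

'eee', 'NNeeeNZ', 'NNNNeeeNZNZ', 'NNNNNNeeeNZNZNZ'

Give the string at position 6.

Each term wraps the previous one in NN on the left and NZ on the right.
From NNNNNNeeeNZNZNZ, 2 further steps: NNNNNNeeeNZNZNZ → NNNNNNNNeeeNZNZNZNZ → (answer).

NNNNNNNNNNeeeNZNZNZNZNZ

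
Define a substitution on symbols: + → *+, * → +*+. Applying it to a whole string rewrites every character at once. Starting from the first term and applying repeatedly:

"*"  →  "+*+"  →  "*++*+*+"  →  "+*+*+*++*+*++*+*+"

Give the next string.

*++*+*++*+*++*+*+*++*+*++*+*+*++*+*++*+*+

φ(+*+*+*++*+*++*+*+) expands symbol-by-symbol to *+ +*+ *+ +*+ *+ +*+ *+ *+ +*+ *+ +*+ *+ *+ +*+ *+ +*+ *+; joining the 17 pieces gives the next term.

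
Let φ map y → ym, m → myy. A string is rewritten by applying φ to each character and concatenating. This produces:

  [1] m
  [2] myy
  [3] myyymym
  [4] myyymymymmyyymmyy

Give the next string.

Applying the rule to each of the 17 symbols of myyymymymmyyymmyy gives the pieces myy ym ym ym myy ym myy ym myy myy ym ym ym myy myy ym ym, which concatenate to the answer.

myyymymymmyyymmyyymmyymyyymymymmyymyyymym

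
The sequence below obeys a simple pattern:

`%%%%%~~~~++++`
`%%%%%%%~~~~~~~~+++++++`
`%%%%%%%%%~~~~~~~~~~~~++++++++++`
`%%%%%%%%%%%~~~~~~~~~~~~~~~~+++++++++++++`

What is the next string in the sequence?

Each string has the form %^{2n+3} ~^{4n} +^{3n+1} (n = 1, 2, …).
Setting n = 5 gives 13, 20, 16 characters in each block.

%%%%%%%%%%%%%~~~~~~~~~~~~~~~~~~~~++++++++++++++++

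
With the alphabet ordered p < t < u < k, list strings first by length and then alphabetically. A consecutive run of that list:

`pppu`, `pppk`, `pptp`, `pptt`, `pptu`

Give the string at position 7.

Stepping forward 2 times from pptu: pptu → pptk, then the target.

ppup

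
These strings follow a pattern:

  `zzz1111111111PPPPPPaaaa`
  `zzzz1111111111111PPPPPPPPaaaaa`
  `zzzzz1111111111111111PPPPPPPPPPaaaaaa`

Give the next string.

Each string has the form z^{n} 1^{3n+1} P^{2n} a^{n+1}, where the shown terms are n = 3, 4, 5.
For the next term, n = 6, so the run lengths are 6, 19, 12, 7.

zzzzzz1111111111111111111PPPPPPPPPPPPaaaaaaa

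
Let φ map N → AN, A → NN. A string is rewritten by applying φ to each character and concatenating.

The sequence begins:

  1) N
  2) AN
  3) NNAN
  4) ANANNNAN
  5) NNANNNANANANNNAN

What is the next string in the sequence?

Replace each of the 16 characters of NNANNNANANANNNAN in place — AN AN NN AN AN AN NN AN NN AN NN AN AN AN NN AN — and concatenate.

ANANNNANANANNNANNNANNNANANANNNAN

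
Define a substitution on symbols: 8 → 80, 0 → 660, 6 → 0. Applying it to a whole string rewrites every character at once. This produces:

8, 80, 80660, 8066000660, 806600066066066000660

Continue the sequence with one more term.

Replace each of the 21 characters of 806600066066066000660 in place — 80 660 0 0 660 660 660 0 0 660 0 0 660 0 0 660 660 660 0 0 660 — and concatenate.

806600066066066000660006600066066066000660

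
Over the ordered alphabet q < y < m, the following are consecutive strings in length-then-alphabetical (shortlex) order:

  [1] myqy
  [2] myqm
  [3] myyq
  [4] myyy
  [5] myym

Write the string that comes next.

mymq

Treat myym as a base-3 numeral over the given alphabet and add one, carrying through any trailing m's.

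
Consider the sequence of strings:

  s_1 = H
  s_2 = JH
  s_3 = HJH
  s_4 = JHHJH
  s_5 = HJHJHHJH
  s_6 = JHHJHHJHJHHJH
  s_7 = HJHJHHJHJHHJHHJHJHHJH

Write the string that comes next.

This is a Fibonacci-style word recurrence s(k) = s(k−2)·s(k−1): e.g. H·JH = HJH.
So term 8 is JHHJHHJHJHHJH·HJHJHHJHJHHJHHJHJHHJH.

JHHJHHJHJHHJHHJHJHHJHJHHJHHJHJHHJH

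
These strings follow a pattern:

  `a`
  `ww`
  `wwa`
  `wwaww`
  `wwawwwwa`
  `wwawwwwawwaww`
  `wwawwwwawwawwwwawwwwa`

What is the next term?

wwawwwwawwawwwwawwwwawwawwwwawwaww

This is a Fibonacci-style word recurrence s(k) = s(k−1)·s(k−2): e.g. ww·a = wwa.
The next term joins wwawwwwawwawwwwawwwwa and wwawwwwawwaww.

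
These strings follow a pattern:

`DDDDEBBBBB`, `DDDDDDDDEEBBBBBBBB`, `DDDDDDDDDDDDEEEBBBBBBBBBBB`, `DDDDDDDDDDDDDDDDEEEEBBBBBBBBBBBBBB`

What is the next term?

DDDDDDDDDDDDDDDDDDDDEEEEEBBBBBBBBBBBBBBBBB

The n-th term is 4n D's then n E's then 3n+2 B's (n = 1, 2, …).
At n = 5 the blocks have lengths 20, 5, 17.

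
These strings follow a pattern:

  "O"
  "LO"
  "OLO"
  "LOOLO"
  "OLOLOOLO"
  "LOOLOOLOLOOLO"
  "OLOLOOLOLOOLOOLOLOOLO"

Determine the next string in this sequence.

From term 3 onward, concatenate the second-to-last term with the last: O·LO = OLO, LO·OLO = LOOLO, …
The next term joins LOOLOOLOLOOLO and OLOLOOLOLOOLOOLOLOOLO.

LOOLOOLOLOOLOOLOLOOLOLOOLOOLOLOOLO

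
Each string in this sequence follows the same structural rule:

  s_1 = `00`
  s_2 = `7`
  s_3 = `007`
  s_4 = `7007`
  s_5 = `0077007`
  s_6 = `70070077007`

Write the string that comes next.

From term 3 onward, concatenate the second-to-last term with the last: 00·7 = 007, 7·007 = 7007, …
The next term joins 0077007 and 70070077007.

007700770070077007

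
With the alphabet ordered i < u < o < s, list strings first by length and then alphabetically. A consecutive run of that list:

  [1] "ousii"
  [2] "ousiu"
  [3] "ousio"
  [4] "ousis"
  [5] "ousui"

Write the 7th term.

Stepping forward 2 times from ousui: ousui → ousuu, then the target.

ousuo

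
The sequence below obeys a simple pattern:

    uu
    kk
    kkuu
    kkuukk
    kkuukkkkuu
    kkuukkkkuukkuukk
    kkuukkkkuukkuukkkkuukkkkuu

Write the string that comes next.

kkuukkkkuukkuukkkkuukkkkuukkuukkkkuukkuukk

This is a Fibonacci-style word recurrence s(k) = s(k−1)·s(k−2): e.g. kk·uu = kkuu.
So term 8 is kkuukkkkuukkuukkkkuukkkkuu·kkuukkkkuukkuukk.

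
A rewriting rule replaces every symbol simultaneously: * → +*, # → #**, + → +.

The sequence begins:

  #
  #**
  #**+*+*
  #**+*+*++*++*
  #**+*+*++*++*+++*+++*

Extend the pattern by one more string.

#**+*+*++*++*+++*+++*++++*++++*

Applying the rule to each of the 21 symbols of #**+*+*++*++*+++*+++* gives the pieces #** +* +* + +* + +* + + +* + + +* + + + +* + + + +*, which concatenate to the answer.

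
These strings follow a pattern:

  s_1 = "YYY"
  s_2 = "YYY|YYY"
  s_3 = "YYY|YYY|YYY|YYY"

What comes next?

Every step duplicates the string with '|' between the halves.
Doubling YYY|YYY|YYY|YYY with '|' between the halves:

YYY|YYY|YYY|YYY|YYY|YYY|YYY|YYY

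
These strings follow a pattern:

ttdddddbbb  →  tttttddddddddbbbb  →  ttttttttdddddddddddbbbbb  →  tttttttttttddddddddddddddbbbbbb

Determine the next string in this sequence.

ttttttttttttttdddddddddddddddddbbbbbbb

The n-th term is 3n-1 t's then 3n+2 d's then n+2 b's (n = 1, 2, …).
For the next term, n = 5, so the run lengths are 14, 17, 7.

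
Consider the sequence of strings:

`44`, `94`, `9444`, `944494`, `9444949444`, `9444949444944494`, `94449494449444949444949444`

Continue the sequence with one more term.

944494944494449494449494449444949444944494

This is a Fibonacci-style word recurrence s(k) = s(k−1)·s(k−2): e.g. 94·44 = 9444.
So term 8 is 94449494449444949444949444·9444949444944494.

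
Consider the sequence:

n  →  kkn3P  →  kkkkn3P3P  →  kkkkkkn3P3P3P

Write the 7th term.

kkkkkkkkkkkkn3P3P3P3P3P3P

Every step adds kk to the front and 3P to the end of the previous string.
From kkkkkkn3P3P3P, 3 further steps: kkkkkkn3P3P3P → kkkkkkkkn3P3P3P3P → kkkkkkkkkkn3P3P3P3P3P → (answer).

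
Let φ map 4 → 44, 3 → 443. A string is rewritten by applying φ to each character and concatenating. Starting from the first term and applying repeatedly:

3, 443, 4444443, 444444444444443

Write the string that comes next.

4444444444444444444444444444443

Replace each of the 15 characters of 444444444444443 in place — 44 44 44 44 44 44 44 44 44 44 44 44 44 44 443 — and concatenate.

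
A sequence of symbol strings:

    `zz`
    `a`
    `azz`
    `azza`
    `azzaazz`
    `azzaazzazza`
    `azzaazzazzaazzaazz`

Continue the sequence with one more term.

From term 3 onward, concatenate the last term with the second-to-last: a·zz = azz, azz·a = azza, …
Continuing: azzaazzazzaazzaazz · azzaazzazza gives term 8.

azzaazzazzaazzaazzazzaazzazza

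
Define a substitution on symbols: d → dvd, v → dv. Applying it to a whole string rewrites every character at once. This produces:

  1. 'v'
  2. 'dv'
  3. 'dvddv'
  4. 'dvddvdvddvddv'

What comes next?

dvddvdvddvddvdvddvdvddvddvdvddvddv

φ(dvddvdvddvddv) expands symbol-by-symbol to dvd dv dvd dvd dv dvd dv dvd dvd dv dvd dvd dv; joining the 13 pieces gives the next term.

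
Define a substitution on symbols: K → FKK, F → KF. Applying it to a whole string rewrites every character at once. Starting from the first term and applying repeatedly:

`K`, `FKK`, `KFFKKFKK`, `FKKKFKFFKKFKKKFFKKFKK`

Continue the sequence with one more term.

Rewriting the 21 symbols of FKKKFKFFKKFKKKFFKKFKK one by one yields KF FKK FKK FKK KF FKK KF KF FKK FKK KF FKK FKK FKK KF KF FKK FKK KF FKK FKK; concatenated:

KFFKKFKKFKKKFFKKKFKFFKKFKKKFFKKFKKFKKKFKFFKKFKKKFFKKFKK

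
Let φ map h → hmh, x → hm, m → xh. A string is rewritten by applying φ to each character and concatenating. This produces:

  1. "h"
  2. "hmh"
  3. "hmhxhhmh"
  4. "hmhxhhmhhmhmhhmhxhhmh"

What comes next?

Rewriting the 21 symbols of hmhxhhmhhmhmhhmhxhhmh one by one yields hmh xh hmh hm hmh hmh xh hmh hmh xh hmh xh hmh hmh xh hmh hm hmh hmh xh hmh; concatenated:

hmhxhhmhhmhmhhmhxhhmhhmhxhhmhxhhmhhmhxhhmhhmhmhhmhxhhmh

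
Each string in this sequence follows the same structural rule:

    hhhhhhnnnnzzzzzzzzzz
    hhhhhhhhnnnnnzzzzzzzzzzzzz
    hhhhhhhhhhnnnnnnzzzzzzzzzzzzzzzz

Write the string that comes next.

hhhhhhhhhhhhnnnnnnnzzzzzzzzzzzzzzzzzzz

Reading off run lengths: h runs 6, 8, 10; n runs 4, 5, 6; z runs 10, 13, 16 — each is linear in n, where the shown terms are n = 3, 4, 5.
At n = 6 the blocks have lengths 12, 7, 19.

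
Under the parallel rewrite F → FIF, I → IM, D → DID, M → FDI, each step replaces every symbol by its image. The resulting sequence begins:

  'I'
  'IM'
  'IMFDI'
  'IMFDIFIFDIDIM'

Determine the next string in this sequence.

IMFDIFIFDIDIMFIFIMFIFDIDIMDIDIMFDI

Replace each of the 13 characters of IMFDIFIFDIDIM in place — IM FDI FIF DID IM FIF IM FIF DID IM DID IM FDI — and concatenate.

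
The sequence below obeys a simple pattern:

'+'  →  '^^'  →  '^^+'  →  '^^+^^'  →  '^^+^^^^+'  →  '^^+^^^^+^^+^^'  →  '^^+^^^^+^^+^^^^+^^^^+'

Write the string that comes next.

From term 3 onward, concatenate the last term with the second-to-last: ^^·+ = ^^+, ^^+·^^ = ^^+^^, …
Continuing: ^^+^^^^+^^+^^^^+^^^^+ · ^^+^^^^+^^+^^ gives term 8.

^^+^^^^+^^+^^^^+^^^^+^^+^^^^+^^+^^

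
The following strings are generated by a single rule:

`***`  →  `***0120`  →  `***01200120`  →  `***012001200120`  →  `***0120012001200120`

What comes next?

***01200120012001200120

Each term is the previous one with 0120 appended.
So the next term is ***0120012001200120·0120.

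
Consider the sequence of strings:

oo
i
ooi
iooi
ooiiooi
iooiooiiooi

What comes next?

ooiiooiiooiooiiooi

This is a Fibonacci-style word recurrence s(k) = s(k−2)·s(k−1): e.g. oo·i = ooi.
The next term joins ooiiooi and iooiooiiooi.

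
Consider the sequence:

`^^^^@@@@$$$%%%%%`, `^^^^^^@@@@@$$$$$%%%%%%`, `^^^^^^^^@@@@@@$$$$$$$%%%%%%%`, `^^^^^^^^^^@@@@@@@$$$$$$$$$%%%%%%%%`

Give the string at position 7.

Each string has the form ^^{2n} @^{n+2} $^{2n-1} %^{n+3}, where the shown terms are n = 2, 3, 4, 5.
Setting n = 8 gives 16, 10, 15, 11 characters in each block.

^^^^^^^^^^^^^^^^@@@@@@@@@@$$$$$$$$$$$$$$$%%%%%%%%%%%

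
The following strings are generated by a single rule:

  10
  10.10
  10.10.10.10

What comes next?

s(k+1) = s(k)·.·s(k) — each term doubles the last with '.' between the halves.
Doubling 10.10.10.10 with '.' between the halves:

10.10.10.10.10.10.10.10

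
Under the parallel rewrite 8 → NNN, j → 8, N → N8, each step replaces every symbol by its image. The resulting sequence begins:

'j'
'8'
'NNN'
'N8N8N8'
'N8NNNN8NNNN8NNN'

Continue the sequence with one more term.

N8NNNN8N8N8N8NNNN8N8N8N8NNNN8N8N8

Replace each of the 15 characters of N8NNNN8NNNN8NNN in place — N8 NNN N8 N8 N8 N8 NNN N8 N8 N8 N8 NNN N8 N8 N8 — and concatenate.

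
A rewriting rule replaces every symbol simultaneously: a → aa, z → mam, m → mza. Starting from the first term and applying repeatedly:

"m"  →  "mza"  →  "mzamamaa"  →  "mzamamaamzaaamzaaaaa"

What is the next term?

Applying the rule to each of the 20 symbols of mzamamaamzaaamzaaaaa gives the pieces mza mam aa mza aa mza aa aa mza mam aa aa aa mza mam aa aa aa aa aa, which concatenate to the answer.

mzamamaamzaaamzaaaaamzamamaaaaaamzamamaaaaaaaaaa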